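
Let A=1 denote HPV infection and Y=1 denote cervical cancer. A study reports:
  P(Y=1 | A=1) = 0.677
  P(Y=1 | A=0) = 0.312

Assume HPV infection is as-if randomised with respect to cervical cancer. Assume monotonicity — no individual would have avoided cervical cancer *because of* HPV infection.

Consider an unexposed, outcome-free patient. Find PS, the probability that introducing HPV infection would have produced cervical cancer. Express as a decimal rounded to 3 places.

PS ≈ 0.531

Let p₁ = 0.677, p₀ = 0.312.
Under exogeneity and monotonicity, PS = (p₁ − p₀) / (1 − p₀).
PS = (0.677 − 0.312) / (1 − 0.312) = 0.365 / 0.688 ≈ 0.5305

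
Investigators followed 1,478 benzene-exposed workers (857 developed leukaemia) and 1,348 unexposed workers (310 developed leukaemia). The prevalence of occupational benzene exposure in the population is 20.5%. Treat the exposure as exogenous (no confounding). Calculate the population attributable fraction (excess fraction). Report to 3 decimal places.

PAF ≈ 0.238

p₁ = P(outcome | exposed) = 857/1478 = 0.57984
p₀ = P(outcome | unexposed) = 310/1348 = 0.22997
Overall risk P(Y=1) = π·p₁ + (1−π)·p₀ = 0.205×0.57984 + 0.795×0.22997 = 0.30169.
Under exogeneity, PAF = [P(Y=1) − p₀] / P(Y=1).
PAF = (0.30169 − 0.22997) / 0.30169 ≈ 0.2377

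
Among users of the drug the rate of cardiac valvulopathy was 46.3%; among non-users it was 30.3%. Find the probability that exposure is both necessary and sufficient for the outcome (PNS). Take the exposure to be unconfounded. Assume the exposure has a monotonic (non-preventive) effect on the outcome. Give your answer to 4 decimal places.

PNS ≈ 0.1600

p₁ = 0.463, p₀ = 0.303.
Under exogeneity and monotonicity, PNS = p₁ − p₀.
PNS = 0.463 − 0.303 = 0.16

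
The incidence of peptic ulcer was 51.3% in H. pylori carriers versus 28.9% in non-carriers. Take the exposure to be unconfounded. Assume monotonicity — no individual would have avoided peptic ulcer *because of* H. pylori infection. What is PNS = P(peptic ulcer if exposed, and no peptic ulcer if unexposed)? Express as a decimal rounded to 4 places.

PNS ≈ 0.2240

p₁ = 0.513, p₀ = 0.289.
Under exogeneity and monotonicity, PNS = p₁ − p₀.
PNS = 0.513 − 0.289 = 0.224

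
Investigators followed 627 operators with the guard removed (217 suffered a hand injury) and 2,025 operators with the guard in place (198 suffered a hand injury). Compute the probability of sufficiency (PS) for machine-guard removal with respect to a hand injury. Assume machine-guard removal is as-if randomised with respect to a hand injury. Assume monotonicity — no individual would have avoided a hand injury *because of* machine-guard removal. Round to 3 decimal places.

p₁ = P(outcome | exposed) = 217/627 = 0.34609
p₀ = P(outcome | unexposed) = 198/2025 = 0.097778
Under exogeneity and monotonicity, PS = (p₁ − p₀) / (1 − p₀).
PS = (0.34609 − 0.097778) / (1 − 0.097778) = 0.24831 / 0.90222 ≈ 0.2752

PS ≈ 0.275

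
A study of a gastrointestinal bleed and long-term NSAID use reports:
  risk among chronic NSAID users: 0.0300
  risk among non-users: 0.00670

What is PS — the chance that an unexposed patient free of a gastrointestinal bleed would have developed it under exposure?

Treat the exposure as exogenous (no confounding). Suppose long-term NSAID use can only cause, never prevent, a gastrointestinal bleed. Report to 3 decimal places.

Let p₁ = 0.03, p₀ = 0.0067.
Under exogeneity and monotonicity, PS = (p₁ − p₀) / (1 − p₀).
PS = (0.03 − 0.0067) / (1 − 0.0067) = 0.0233 / 0.9933 ≈ 0.0235

PS ≈ 0.023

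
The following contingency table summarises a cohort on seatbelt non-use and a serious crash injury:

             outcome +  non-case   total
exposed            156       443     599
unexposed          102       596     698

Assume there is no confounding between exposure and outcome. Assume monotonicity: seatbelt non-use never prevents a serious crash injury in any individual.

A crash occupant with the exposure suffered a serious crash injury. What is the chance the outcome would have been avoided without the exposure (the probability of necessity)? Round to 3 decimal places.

p₁ = P(outcome | exposed) = 156/599 = 0.26043
p₀ = P(outcome | unexposed) = 102/698 = 0.14613
Under exogeneity and monotonicity, PN = (p₁ − p₀)/p₁.
PN = (0.26043 − 0.14613) / 0.26043 ≈ 0.4389

PN ≈ 0.439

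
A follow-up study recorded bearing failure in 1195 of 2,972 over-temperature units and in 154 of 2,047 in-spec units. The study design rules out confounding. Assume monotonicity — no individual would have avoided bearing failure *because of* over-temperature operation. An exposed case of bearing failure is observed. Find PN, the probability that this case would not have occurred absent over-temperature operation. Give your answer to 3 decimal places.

p₁ = P(outcome | exposed) = 1195/2972 = 0.40209
p₀ = P(outcome | unexposed) = 154/2047 = 0.075232
Under exogeneity and monotonicity, PN = (p₁ − p₀) / p₁.
PN = (0.40209 − 0.075232) / 0.40209 = 0.32685 / 0.40209 ≈ 0.8129

PN ≈ 0.813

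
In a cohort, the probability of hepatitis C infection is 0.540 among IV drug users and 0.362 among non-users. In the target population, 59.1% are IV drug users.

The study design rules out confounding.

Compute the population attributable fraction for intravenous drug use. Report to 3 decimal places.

Let p₁ = 0.54, p₀ = 0.362.
Overall risk P(Y=1) = π·p₁ + (1−π)·p₀ = 0.591×0.54 + 0.409×0.362 = 0.4672.
Under exogeneity, PAF = [P(Y=1) − p₀] / P(Y=1).
PAF = (0.4672 − 0.362) / 0.4672 ≈ 0.2252

PAF ≈ 0.225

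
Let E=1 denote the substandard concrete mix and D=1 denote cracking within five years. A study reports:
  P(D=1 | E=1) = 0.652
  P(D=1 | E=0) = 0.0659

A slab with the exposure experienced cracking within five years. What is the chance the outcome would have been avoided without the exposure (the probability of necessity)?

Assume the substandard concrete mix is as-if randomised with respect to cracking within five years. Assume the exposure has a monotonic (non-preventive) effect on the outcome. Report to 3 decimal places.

Let p₁ = 0.652, p₀ = 0.0659.
Under exogeneity and monotonicity, PN = (p₁ − p₀) / p₁.
PN = (0.652 − 0.0659) / 0.652 = 0.5861 / 0.652 ≈ 0.8989

PN ≈ 0.899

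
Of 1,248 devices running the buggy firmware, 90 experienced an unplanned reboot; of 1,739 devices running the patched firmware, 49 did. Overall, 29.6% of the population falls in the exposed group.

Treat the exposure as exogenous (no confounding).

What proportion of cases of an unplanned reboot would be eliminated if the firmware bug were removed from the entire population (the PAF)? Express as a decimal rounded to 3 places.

p₁ = P(outcome | exposed) = 90/1248 = 0.072115
p₀ = P(outcome | unexposed) = 49/1739 = 0.028177
Overall risk P(Y=1) = π·p₁ + (1−π)·p₀ = 0.296×0.072115 + 0.704×0.028177 = 0.041183.
Under exogeneity, PAF = [P(Y=1) − p₀] / P(Y=1).
PAF = (0.041183 − 0.028177) / 0.041183 ≈ 0.3158

PAF ≈ 0.316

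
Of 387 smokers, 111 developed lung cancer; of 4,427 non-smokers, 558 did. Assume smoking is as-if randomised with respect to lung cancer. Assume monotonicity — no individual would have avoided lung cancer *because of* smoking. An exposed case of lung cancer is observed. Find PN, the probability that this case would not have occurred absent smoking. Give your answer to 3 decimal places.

PN ≈ 0.561

p₁ = P(outcome | exposed) = 111/387 = 0.28682
p₀ = P(outcome | unexposed) = 558/4427 = 0.12604
Under exogeneity and monotonicity, PN = (p₁ − p₀) / p₁.
PN = (0.28682 − 0.12604) / 0.28682 = 0.16078 / 0.28682 ≈ 0.5605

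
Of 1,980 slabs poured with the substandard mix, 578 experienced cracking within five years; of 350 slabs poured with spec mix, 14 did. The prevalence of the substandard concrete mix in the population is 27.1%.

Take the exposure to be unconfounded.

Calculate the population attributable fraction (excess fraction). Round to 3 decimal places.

p₁ = P(outcome | exposed) = 578/1980 = 0.29192
p₀ = P(outcome | unexposed) = 14/350 = 0.04
Overall risk P(Y=1) = π·p₁ + (1−π)·p₀ = 0.271×0.29192 + 0.729×0.04 = 0.10827.
Under exogeneity, PAF = [P(Y=1) − p₀] / P(Y=1).
PAF = (0.10827 − 0.04) / 0.10827 ≈ 0.6306

PAF ≈ 0.631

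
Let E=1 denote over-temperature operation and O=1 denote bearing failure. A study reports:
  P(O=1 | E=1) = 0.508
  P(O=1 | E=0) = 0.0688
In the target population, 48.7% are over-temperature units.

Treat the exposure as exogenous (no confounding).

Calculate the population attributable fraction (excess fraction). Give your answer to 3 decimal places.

PAF ≈ 0.757

Let p₁ = 0.508, p₀ = 0.0688.
Overall risk P(Y=1) = π·p₁ + (1−π)·p₀ = 0.487×0.508 + 0.513×0.0688 = 0.28269.
Under exogeneity, PAF = [P(Y=1) − p₀] / P(Y=1).
PAF = (0.28269 − 0.0688) / 0.28269 ≈ 0.7566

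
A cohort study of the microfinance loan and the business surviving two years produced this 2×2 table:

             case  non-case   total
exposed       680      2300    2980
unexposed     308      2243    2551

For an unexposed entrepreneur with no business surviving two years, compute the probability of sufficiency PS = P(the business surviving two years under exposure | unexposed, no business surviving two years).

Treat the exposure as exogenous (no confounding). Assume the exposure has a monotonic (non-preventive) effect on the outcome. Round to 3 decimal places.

p₁ = P(outcome | exposed) = 680/2980 = 0.22819
p₀ = P(outcome | unexposed) = 308/2551 = 0.12074
Under exogeneity and monotonicity, PS = (p₁ − p₀)/(1 − p₀).
PS = (0.22819 − 0.12074) / 0.87926 ≈ 0.1222

PS ≈ 0.122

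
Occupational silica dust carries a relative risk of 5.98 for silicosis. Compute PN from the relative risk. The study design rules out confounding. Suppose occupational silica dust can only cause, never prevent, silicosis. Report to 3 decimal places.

PN ≈ 0.833

Under exogeneity and monotonicity, PN = (RR − 1) / RR = 1 − 1/RR.
PN = (5.98 − 1) / 5.98 = 4.98 / 5.98 ≈ 0.8328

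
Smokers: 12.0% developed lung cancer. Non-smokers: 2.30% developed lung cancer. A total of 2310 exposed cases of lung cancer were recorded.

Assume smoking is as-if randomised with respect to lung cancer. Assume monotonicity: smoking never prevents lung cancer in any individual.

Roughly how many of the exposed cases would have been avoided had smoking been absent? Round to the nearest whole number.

about 1867 cases

p₁ = 0.12, p₀ = 0.023.
PN = (p₁ − p₀)/p₁ = (0.12 − 0.023) / 0.12 ≈ 0.80833.
Attributable cases ≈ PN × (exposed cases) = 0.80833 × 2310 ≈ 1867.25.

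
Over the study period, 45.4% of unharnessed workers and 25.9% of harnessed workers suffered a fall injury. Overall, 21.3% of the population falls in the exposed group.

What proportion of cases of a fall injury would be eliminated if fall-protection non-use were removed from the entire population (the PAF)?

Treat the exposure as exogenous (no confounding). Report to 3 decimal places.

p₁ = 0.454, p₀ = 0.259.
Overall risk P(Y=1) = π·p₁ + (1−π)·p₀ = 0.213×0.454 + 0.787×0.259 = 0.30053.
Under exogeneity, PAF = [P(Y=1) − p₀] / P(Y=1).
PAF = (0.30053 − 0.259) / 0.30053 ≈ 0.1382

PAF ≈ 0.138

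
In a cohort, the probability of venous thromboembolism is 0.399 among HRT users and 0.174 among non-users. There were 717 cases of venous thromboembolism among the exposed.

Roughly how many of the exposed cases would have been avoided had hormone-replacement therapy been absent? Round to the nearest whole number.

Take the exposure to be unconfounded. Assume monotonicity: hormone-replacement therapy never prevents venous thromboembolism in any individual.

Let p₁ = 0.399, p₀ = 0.174.
PN = (p₁ − p₀)/p₁ = (0.399 − 0.174) / 0.399 ≈ 0.56391.
Attributable cases ≈ PN × (exposed cases) = 0.56391 × 717 ≈ 404.32.

about 404 cases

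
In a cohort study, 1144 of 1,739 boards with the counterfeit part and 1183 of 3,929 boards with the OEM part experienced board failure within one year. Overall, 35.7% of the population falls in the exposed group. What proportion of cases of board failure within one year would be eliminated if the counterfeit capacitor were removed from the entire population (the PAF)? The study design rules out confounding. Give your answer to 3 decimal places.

p₁ = P(outcome | exposed) = 1144/1739 = 0.65785
p₀ = P(outcome | unexposed) = 1183/3929 = 0.30109
Overall risk P(Y=1) = π·p₁ + (1−π)·p₀ = 0.357×0.65785 + 0.643×0.30109 = 0.42846.
Under exogeneity, PAF = [P(Y=1) − p₀] / P(Y=1).
PAF = (0.42846 − 0.30109) / 0.42846 ≈ 0.2973

PAF ≈ 0.297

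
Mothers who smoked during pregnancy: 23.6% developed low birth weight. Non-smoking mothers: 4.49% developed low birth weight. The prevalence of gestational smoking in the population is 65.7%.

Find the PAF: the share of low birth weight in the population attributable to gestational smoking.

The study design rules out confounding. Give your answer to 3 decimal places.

p₁ = 0.236, p₀ = 0.0449.
Overall risk P(Y=1) = π·p₁ + (1−π)·p₀ = 0.657×0.236 + 0.343×0.0449 = 0.17045.
Under exogeneity, PAF = [P(Y=1) − p₀] / P(Y=1).
PAF = (0.17045 − 0.0449) / 0.17045 ≈ 0.7366

PAF ≈ 0.737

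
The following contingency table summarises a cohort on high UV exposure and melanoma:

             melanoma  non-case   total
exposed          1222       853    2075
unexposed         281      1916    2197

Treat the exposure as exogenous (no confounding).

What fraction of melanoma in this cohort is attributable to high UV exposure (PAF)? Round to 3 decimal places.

PAF ≈ 0.636

p₁ = P(outcome | exposed) = 1222/2075 = 0.58892
p₀ = P(outcome | unexposed) = 281/2197 = 0.1279
Exposure prevalence π = 2075/4272 = 0.48572; overall risk P(Y=1) = 0.35183.
Under exogeneity, PAF = [P(Y=1) − p₀]/P(Y=1).
PAF = (0.35183 − 0.1279) / 0.35183 ≈ 0.6365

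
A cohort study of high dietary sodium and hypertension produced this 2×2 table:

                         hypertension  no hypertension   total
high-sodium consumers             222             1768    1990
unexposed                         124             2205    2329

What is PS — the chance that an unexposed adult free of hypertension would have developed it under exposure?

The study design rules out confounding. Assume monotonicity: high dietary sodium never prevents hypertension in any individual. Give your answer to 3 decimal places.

p₁ = P(outcome | exposed) = 222/1990 = 0.11156
p₀ = P(outcome | unexposed) = 124/2329 = 0.053242
Under exogeneity and monotonicity, PS = (p₁ − p₀)/(1 − p₀).
PS = (0.11156 − 0.053242) / 0.94676 ≈ 0.0616

PS ≈ 0.062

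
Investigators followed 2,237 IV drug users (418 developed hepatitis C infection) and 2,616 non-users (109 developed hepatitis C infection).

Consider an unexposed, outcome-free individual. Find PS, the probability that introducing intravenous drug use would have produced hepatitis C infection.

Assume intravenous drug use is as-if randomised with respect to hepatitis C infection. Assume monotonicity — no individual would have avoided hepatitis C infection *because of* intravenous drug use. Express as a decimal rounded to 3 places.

p₁ = P(outcome | exposed) = 418/2237 = 0.18686
p₀ = P(outcome | unexposed) = 109/2616 = 0.041667
Under exogeneity and monotonicity, PS = (p₁ − p₀) / (1 − p₀).
PS = (0.18686 − 0.041667) / (1 − 0.041667) = 0.14519 / 0.95833 ≈ 0.1515

PS ≈ 0.152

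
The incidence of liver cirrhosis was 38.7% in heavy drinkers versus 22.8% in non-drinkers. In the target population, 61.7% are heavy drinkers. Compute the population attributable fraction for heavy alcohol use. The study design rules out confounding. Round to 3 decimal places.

p₁ = 0.387, p₀ = 0.228.
Overall risk P(Y=1) = π·p₁ + (1−π)·p₀ = 0.617×0.387 + 0.383×0.228 = 0.3261.
Under exogeneity, PAF = [P(Y=1) − p₀] / P(Y=1).
PAF = (0.3261 − 0.228) / 0.3261 ≈ 0.3008

PAF ≈ 0.301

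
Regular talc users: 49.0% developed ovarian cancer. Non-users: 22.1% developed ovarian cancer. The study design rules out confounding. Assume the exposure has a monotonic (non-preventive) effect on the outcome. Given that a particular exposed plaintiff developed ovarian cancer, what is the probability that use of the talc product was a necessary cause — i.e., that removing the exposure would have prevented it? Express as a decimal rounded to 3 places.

PN ≈ 0.549

p₁ = 0.49, p₀ = 0.221.
Under exogeneity and monotonicity, PN = (p₁ − p₀) / p₁.
PN = (0.49 − 0.221) / 0.49 = 0.269 / 0.49 ≈ 0.5490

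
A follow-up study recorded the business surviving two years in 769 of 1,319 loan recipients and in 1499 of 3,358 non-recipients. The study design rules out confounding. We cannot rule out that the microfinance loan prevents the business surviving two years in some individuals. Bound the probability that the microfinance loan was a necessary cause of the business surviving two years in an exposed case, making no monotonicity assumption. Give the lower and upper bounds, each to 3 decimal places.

0.234 ≤ PN ≤ 0.950

p₁ = P(outcome | exposed) = 769/1319 = 0.58302
p₀ = P(outcome | unexposed) = 1499/3358 = 0.4464
Under exogeneity alone the bounds on PN are max{0,(p₁−p₀)/p₁} ≤ PN ≤ min{1,(1−p₀)/p₁}.
  lower = (p₁ − p₀)/p₁ = 0.13662 / 0.58302 ≈ 0.2343
  upper = min{1, (1 − p₀)/p₁} = 0.5536 / 0.58302 ≈ 0.9495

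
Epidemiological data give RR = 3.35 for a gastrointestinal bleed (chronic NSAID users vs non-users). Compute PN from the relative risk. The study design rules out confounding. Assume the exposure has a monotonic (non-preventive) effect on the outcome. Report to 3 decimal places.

Under exogeneity and monotonicity, PN = (RR − 1) / RR = 1 − 1/RR.
PN = (3.35 − 1) / 3.35 = 2.35 / 3.35 ≈ 0.7015

PN ≈ 0.701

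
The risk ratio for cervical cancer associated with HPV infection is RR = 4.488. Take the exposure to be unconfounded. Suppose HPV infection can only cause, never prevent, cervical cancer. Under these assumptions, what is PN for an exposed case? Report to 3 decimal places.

Under exogeneity and monotonicity, PN = (RR − 1) / RR = 1 − 1/RR.
PN = (4.488 − 1) / 4.488 = 3.488 / 4.488 ≈ 0.7772

PN ≈ 0.777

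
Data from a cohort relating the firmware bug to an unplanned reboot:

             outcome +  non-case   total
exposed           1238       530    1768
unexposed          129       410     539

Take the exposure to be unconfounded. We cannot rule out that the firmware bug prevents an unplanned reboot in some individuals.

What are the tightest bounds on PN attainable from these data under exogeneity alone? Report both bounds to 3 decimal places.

p₁ = P(outcome | exposed) = 1238/1768 = 0.70023
p₀ = P(outcome | unexposed) = 129/539 = 0.23933
Under exogeneity alone the bounds on PN are max{0,(p₁−p₀)/p₁} ≤ PN ≤ min{1,(1−p₀)/p₁}.
  lower = (p₁ − p₀)/p₁ = 0.46089 / 0.70023 ≈ 0.6582
  upper = min{1, (1 − p₀)/p₁} = 0.76067 / 0.70023 ≈ 1.0863 → capped at 1

0.658 ≤ PN ≤ 1.000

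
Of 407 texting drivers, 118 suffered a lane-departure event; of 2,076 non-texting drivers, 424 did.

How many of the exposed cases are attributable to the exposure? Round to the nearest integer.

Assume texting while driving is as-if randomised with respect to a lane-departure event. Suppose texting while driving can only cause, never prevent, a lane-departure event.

p₁ = P(outcome | exposed) = 118/407 = 0.28993
p₀ = P(outcome | unexposed) = 424/2076 = 0.20424
PN = (p₁ − p₀)/p₁ = (0.28993 − 0.20424) / 0.28993 ≈ 0.29555.
Attributable cases ≈ PN × (exposed cases) = 0.29555 × 118 ≈ 34.87.

about 35 cases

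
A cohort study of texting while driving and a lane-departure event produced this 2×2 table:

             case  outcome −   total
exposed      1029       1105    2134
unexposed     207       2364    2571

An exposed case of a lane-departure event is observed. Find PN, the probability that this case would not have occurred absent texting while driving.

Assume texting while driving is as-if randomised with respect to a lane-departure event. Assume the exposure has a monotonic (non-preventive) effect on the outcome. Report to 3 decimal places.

PN ≈ 0.833

p₁ = P(outcome | exposed) = 1029/2134 = 0.48219
p₀ = P(outcome | unexposed) = 207/2571 = 0.080513
Under exogeneity and monotonicity, PN = (p₁ − p₀) / p₁.
PN = (0.48219 − 0.080513) / 0.48219 = 0.40168 / 0.48219 ≈ 0.8330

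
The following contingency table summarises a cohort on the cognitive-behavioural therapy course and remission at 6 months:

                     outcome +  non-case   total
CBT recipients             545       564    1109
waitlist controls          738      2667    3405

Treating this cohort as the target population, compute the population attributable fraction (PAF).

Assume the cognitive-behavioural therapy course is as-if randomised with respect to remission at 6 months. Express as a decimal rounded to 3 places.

PAF ≈ 0.237

p₁ = P(outcome | exposed) = 545/1109 = 0.49143
p₀ = P(outcome | unexposed) = 738/3405 = 0.21674
Exposure prevalence π = 1109/4514 = 0.24568; overall risk P(Y=1) = 0.28423.
Under exogeneity, PAF = [P(Y=1) − p₀]/P(Y=1).
PAF = (0.28423 − 0.21674) / 0.28423 ≈ 0.2374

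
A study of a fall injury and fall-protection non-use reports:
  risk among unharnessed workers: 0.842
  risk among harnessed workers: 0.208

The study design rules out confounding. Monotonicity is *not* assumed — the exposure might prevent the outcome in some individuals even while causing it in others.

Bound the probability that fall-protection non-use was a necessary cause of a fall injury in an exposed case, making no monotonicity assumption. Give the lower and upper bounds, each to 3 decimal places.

Let p₁ = 0.842, p₀ = 0.208.
Under exogeneity alone the bounds on PN are max{0,(p₁−p₀)/p₁} ≤ PN ≤ min{1,(1−p₀)/p₁}.
  lower = (p₁ − p₀)/p₁ = 0.634 / 0.842 ≈ 0.7530
  upper = min{1, (1 − p₀)/p₁} = 0.792 / 0.842 ≈ 0.9406

0.753 ≤ PN ≤ 0.941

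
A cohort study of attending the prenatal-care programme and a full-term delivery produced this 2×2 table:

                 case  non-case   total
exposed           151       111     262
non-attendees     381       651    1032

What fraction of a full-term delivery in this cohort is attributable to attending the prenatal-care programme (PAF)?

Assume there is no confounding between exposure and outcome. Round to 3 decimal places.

p₁ = P(outcome | exposed) = 151/262 = 0.57634
p₀ = P(outcome | unexposed) = 381/1032 = 0.36919
Exposure prevalence π = 262/1294 = 0.20247; overall risk P(Y=1) = 0.41113.
Under exogeneity, PAF = [P(Y=1) − p₀]/P(Y=1).
PAF = (0.41113 − 0.36919) / 0.41113 ≈ 0.1020

PAF ≈ 0.102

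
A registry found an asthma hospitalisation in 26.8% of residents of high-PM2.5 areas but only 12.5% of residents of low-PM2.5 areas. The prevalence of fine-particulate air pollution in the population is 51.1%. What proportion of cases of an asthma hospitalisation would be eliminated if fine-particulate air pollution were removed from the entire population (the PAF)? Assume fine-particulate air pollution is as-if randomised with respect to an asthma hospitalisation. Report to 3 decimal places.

PAF ≈ 0.369

p₁ = 0.268, p₀ = 0.125.
Overall risk P(Y=1) = π·p₁ + (1−π)·p₀ = 0.511×0.268 + 0.489×0.125 = 0.19807.
Under exogeneity, PAF = [P(Y=1) − p₀] / P(Y=1).
PAF = (0.19807 − 0.125) / 0.19807 ≈ 0.3689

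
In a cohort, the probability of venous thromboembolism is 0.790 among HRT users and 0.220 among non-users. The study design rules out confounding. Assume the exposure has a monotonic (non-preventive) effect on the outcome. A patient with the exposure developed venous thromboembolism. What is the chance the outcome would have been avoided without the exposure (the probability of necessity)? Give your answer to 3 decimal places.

PN ≈ 0.722

Let p₁ = 0.79, p₀ = 0.22.
Under exogeneity and monotonicity, PN = (p₁ − p₀) / p₁.
PN = (0.79 − 0.22) / 0.79 = 0.57 / 0.79 ≈ 0.7215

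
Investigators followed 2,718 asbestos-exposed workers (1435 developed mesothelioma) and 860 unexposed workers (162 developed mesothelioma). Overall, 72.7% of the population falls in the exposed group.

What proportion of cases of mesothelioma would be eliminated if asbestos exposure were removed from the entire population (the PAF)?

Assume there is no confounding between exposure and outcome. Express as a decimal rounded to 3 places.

PAF ≈ 0.567

p₁ = P(outcome | exposed) = 1435/2718 = 0.52796
p₀ = P(outcome | unexposed) = 162/860 = 0.18837
Overall risk P(Y=1) = π·p₁ + (1−π)·p₀ = 0.727×0.52796 + 0.273×0.18837 = 0.43525.
Under exogeneity, PAF = [P(Y=1) − p₀] / P(Y=1).
PAF = (0.43525 − 0.18837) / 0.43525 ≈ 0.5672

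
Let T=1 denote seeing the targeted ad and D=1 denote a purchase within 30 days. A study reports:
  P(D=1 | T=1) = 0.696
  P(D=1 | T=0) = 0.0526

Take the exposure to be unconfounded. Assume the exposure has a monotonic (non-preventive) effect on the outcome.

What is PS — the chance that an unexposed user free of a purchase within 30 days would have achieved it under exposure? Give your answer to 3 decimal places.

Let p₁ = 0.696, p₀ = 0.0526.
Under exogeneity and monotonicity, PS = (p₁ − p₀) / (1 − p₀).
PS = (0.696 − 0.0526) / (1 − 0.0526) = 0.6434 / 0.9474 ≈ 0.6791

PS ≈ 0.679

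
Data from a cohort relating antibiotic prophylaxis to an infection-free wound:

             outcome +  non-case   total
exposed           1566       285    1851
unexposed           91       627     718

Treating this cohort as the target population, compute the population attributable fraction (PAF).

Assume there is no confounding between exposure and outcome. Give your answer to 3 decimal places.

PAF ≈ 0.804

p₁ = P(outcome | exposed) = 1566/1851 = 0.84603
p₀ = P(outcome | unexposed) = 91/718 = 0.12674
Exposure prevalence π = 1851/2569 = 0.72051; overall risk P(Y=1) = 0.645.
Under exogeneity, PAF = [P(Y=1) − p₀]/P(Y=1).
PAF = (0.645 − 0.12674) / 0.645 ≈ 0.8035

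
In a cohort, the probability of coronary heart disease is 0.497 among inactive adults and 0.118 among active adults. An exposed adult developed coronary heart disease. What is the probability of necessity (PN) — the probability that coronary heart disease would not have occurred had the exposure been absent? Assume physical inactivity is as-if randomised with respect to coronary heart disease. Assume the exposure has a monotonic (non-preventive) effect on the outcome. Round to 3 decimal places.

Let p₁ = 0.497, p₀ = 0.118.
Under exogeneity and monotonicity, PN = (p₁ − p₀) / p₁.
PN = (0.497 − 0.118) / 0.497 = 0.379 / 0.497 ≈ 0.7626

PN ≈ 0.763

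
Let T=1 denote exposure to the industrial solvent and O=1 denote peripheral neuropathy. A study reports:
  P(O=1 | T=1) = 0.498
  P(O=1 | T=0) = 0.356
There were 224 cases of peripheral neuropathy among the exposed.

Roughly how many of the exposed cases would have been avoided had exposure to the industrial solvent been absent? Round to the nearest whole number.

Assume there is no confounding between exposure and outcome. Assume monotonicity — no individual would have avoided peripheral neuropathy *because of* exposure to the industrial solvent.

about 64 cases

Let p₁ = 0.498, p₀ = 0.356.
PN = (p₁ − p₀)/p₁ = (0.498 − 0.356) / 0.498 ≈ 0.28514.
Attributable cases ≈ PN × (exposed cases) = 0.28514 × 224 ≈ 63.87.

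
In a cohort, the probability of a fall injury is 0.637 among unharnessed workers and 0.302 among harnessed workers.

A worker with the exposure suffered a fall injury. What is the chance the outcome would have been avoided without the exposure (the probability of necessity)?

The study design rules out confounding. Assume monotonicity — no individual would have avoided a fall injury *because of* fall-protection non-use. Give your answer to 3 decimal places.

PN ≈ 0.526

Let p₁ = 0.637, p₀ = 0.302.
Under exogeneity and monotonicity, PN = (p₁ − p₀) / p₁.
PN = (0.637 − 0.302) / 0.637 = 0.335 / 0.637 ≈ 0.5259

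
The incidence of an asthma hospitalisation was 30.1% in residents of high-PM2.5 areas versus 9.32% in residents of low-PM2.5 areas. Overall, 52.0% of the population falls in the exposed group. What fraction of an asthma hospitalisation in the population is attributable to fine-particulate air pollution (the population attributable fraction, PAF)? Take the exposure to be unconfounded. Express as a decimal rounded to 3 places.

PAF ≈ 0.537

p₁ = 0.301, p₀ = 0.0932.
Overall risk P(Y=1) = π·p₁ + (1−π)·p₀ = 0.52×0.301 + 0.48×0.0932 = 0.20126.
Under exogeneity, PAF = [P(Y=1) − p₀] / P(Y=1).
PAF = (0.20126 − 0.0932) / 0.20126 ≈ 0.5369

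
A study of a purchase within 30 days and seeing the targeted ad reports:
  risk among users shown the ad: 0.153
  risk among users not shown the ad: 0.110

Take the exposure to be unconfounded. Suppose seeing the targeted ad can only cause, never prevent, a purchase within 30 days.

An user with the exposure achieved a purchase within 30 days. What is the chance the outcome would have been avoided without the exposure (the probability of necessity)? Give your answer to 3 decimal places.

Let p₁ = 0.153, p₀ = 0.11.
Under exogeneity and monotonicity, PN = (p₁ − p₀) / p₁.
PN = (0.153 − 0.11) / 0.153 = 0.043 / 0.153 ≈ 0.2810

PN ≈ 0.281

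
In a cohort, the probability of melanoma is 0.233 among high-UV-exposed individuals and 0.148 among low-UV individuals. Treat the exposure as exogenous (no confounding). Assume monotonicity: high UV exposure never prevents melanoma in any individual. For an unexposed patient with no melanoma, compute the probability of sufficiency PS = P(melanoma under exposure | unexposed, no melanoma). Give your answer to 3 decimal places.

PS ≈ 0.100

Let p₁ = 0.233, p₀ = 0.148.
Under exogeneity and monotonicity, PS = (p₁ − p₀) / (1 − p₀).
PS = (0.233 − 0.148) / (1 − 0.148) = 0.085 / 0.852 ≈ 0.0998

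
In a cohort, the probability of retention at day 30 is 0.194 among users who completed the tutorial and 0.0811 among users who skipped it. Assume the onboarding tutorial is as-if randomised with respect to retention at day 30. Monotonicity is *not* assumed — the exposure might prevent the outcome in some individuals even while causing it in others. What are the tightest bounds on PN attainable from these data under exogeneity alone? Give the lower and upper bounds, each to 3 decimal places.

Let p₁ = 0.194, p₀ = 0.0811.
Under exogeneity alone the bounds on PN are max{0,(p₁−p₀)/p₁} ≤ PN ≤ min{1,(1−p₀)/p₁}.
  lower = (p₁ − p₀)/p₁ = 0.1129 / 0.194 ≈ 0.5820
  upper = min{1, (1 − p₀)/p₁} = 0.9189 / 0.194 ≈ 4.7366 → capped at 1

0.582 ≤ PN ≤ 1.000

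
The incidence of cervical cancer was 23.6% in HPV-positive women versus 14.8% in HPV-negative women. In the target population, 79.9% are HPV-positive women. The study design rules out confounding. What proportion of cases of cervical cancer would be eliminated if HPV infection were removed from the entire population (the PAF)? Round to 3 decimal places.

p₁ = 0.236, p₀ = 0.148.
Overall risk P(Y=1) = π·p₁ + (1−π)·p₀ = 0.799×0.236 + 0.201×0.148 = 0.21831.
Under exogeneity, PAF = [P(Y=1) − p₀] / P(Y=1).
PAF = (0.21831 − 0.148) / 0.21831 ≈ 0.3221

PAF ≈ 0.322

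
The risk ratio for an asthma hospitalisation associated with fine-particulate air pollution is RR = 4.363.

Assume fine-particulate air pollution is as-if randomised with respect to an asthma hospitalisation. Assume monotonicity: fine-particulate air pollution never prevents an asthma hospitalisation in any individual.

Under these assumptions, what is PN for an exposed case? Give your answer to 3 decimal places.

Under exogeneity and monotonicity, PN = (RR − 1) / RR = 1 − 1/RR.
PN = (4.363 − 1) / 4.363 = 3.363 / 4.363 ≈ 0.7708

PN ≈ 0.771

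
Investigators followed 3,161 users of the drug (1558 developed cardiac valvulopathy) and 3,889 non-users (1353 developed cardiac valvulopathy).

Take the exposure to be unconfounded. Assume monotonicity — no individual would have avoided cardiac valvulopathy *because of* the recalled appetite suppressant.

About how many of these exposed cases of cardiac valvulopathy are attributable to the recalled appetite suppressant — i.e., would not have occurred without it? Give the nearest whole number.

about 458 cases

p₁ = P(outcome | exposed) = 1558/3161 = 0.49288
p₀ = P(outcome | unexposed) = 1353/3889 = 0.3479
PN = (p₁ − p₀)/p₁ = (0.49288 − 0.3479) / 0.49288 ≈ 0.29414.
Attributable cases ≈ PN × (exposed cases) = 0.29414 × 1558 ≈ 458.27.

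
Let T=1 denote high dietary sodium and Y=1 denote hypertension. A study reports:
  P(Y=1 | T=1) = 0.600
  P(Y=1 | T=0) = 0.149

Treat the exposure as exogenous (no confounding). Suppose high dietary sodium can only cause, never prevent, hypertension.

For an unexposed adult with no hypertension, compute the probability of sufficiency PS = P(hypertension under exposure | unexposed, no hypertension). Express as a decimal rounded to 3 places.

Let p₁ = 0.6, p₀ = 0.149.
Under exogeneity and monotonicity, PS = (p₁ − p₀) / (1 − p₀).
PS = (0.6 − 0.149) / (1 − 0.149) = 0.451 / 0.851 ≈ 0.5300

PS ≈ 0.530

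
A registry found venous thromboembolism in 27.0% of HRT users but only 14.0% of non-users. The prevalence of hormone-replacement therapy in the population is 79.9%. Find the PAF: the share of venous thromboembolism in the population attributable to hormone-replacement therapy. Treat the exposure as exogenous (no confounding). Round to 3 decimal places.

p₁ = 0.27, p₀ = 0.14.
Overall risk P(Y=1) = π·p₁ + (1−π)·p₀ = 0.799×0.27 + 0.201×0.14 = 0.24387.
Under exogeneity, PAF = [P(Y=1) − p₀] / P(Y=1).
PAF = (0.24387 − 0.14) / 0.24387 ≈ 0.4259

PAF ≈ 0.426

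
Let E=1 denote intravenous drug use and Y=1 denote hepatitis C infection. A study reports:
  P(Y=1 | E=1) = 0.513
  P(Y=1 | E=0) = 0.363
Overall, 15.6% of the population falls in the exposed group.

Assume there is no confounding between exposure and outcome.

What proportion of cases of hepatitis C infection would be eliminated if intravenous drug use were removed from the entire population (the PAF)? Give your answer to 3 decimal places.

Let p₁ = 0.513, p₀ = 0.363.
Overall risk P(Y=1) = π·p₁ + (1−π)·p₀ = 0.156×0.513 + 0.844×0.363 = 0.3864.
Under exogeneity, PAF = [P(Y=1) − p₀] / P(Y=1).
PAF = (0.3864 − 0.363) / 0.3864 ≈ 0.0606

PAF ≈ 0.061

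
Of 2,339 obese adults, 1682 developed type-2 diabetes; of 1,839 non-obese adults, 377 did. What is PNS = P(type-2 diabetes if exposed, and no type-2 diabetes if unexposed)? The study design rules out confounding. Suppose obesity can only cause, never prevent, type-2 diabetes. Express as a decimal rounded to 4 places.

p₁ = P(outcome | exposed) = 1682/2339 = 0.71911
p₀ = P(outcome | unexposed) = 377/1839 = 0.205
Under exogeneity and monotonicity, PNS = p₁ − p₀.
PNS = 0.71911 − 0.205 = 0.51411

PNS ≈ 0.5141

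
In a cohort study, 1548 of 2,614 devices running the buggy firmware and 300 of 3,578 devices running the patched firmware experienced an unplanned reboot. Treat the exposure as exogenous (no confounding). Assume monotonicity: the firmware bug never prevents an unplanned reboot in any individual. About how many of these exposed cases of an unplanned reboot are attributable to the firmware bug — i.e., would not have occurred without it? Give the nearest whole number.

p₁ = P(outcome | exposed) = 1548/2614 = 0.5922
p₀ = P(outcome | unexposed) = 300/3578 = 0.083846
PN = (p₁ − p₀)/p₁ = (0.5922 − 0.083846) / 0.5922 ≈ 0.85842.
Attributable cases ≈ PN × (exposed cases) = 0.85842 × 1548 ≈ 1328.83.

about 1329 cases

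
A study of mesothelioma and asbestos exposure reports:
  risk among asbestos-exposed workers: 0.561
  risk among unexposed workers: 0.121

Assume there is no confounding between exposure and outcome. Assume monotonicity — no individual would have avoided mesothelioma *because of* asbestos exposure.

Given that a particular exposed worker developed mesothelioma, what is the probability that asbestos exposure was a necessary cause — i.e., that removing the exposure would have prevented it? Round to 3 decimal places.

Let p₁ = 0.561, p₀ = 0.121.
Under exogeneity and monotonicity, PN = (p₁ − p₀) / p₁.
PN = (0.561 − 0.121) / 0.561 = 0.44 / 0.561 ≈ 0.7843

PN ≈ 0.784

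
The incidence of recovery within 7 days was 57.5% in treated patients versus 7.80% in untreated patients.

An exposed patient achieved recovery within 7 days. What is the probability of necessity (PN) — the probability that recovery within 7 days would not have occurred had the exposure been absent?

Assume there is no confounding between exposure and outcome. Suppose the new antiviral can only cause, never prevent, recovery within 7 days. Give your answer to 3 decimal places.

PN ≈ 0.864

p₁ = 0.575, p₀ = 0.078.
Under exogeneity and monotonicity, PN = (p₁ − p₀) / p₁.
PN = (0.575 − 0.078) / 0.575 = 0.497 / 0.575 ≈ 0.8643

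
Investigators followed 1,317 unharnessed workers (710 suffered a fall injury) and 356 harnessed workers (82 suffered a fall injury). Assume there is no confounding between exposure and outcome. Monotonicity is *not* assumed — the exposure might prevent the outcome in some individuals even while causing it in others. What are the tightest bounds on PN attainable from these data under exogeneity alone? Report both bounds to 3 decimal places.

p₁ = P(outcome | exposed) = 710/1317 = 0.5391
p₀ = P(outcome | unexposed) = 82/356 = 0.23034
Under exogeneity alone the bounds on PN are max{0,(p₁−p₀)/p₁} ≤ PN ≤ min{1,(1−p₀)/p₁}.
  lower = (p₁ − p₀)/p₁ = 0.30877 / 0.5391 ≈ 0.5727
  upper = min{1, (1 − p₀)/p₁} = 0.76966 / 0.5391 ≈ 1.4277 → capped at 1

0.573 ≤ PN ≤ 1.000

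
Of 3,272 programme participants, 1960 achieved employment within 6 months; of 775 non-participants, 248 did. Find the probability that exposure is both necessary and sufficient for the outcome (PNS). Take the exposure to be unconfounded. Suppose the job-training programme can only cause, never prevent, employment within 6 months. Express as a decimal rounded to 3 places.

p₁ = P(outcome | exposed) = 1960/3272 = 0.59902
p₀ = P(outcome | unexposed) = 248/775 = 0.32
Under exogeneity and monotonicity, PNS = p₁ − p₀.
PNS = 0.59902 − 0.32 = 0.27902

PNS ≈ 0.279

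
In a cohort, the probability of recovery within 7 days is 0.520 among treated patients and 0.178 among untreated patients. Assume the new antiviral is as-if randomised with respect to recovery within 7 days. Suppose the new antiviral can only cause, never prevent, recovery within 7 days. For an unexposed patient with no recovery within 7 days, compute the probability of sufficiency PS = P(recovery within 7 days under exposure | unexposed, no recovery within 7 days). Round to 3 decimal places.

PS ≈ 0.416

Let p₁ = 0.52, p₀ = 0.178.
Under exogeneity and monotonicity, PS = (p₁ − p₀) / (1 − p₀).
PS = (0.52 − 0.178) / (1 − 0.178) = 0.342 / 0.822 ≈ 0.4161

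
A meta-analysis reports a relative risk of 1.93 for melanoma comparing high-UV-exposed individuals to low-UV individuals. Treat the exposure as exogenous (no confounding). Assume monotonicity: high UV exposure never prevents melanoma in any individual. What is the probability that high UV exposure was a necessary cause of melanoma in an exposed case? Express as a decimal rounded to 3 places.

PN ≈ 0.482

Under exogeneity and monotonicity, PN = (RR − 1) / RR = 1 − 1/RR.
PN = (1.93 − 1) / 1.93 = 0.93 / 1.93 ≈ 0.4819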